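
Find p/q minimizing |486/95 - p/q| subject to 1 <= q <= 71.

Expand x = 486/95 as a continued fraction with the Euclidean algorithm:
  486 = 5*95 + 11, so a_0 = 5.
  95 = 8*11 + 7, so a_1 = 8.
  11 = 1*7 + 4, so a_2 = 1.
  7 = 1*4 + 3, so a_3 = 1.
  4 = 1*3 + 1, so a_4 = 1.
  3 = 3*1 + 0, so a_5 = 3.
so x = [5; 8, 1, 1, 1, 3].
Convergents (p_i = a_i*p_{i-1} + p_{i-2}, q_i = a_i*q_{i-1} + q_{i-2} with p_{-2}=0, p_{-1}=1, q_{-2}=1, q_{-1}=0), until the denominator exceeds 71:
  i=0: a_0=5, p_0 = 5*1 + 0 = 5, q_0 = 5*0 + 1 = 1.
  i=1: a_1=8, p_1 = 8*5 + 1 = 41, q_1 = 8*1 + 0 = 8.
  i=2: a_2=1, p_2 = 1*41 + 5 = 46, q_2 = 1*8 + 1 = 9.
  i=3: a_3=1, p_3 = 1*46 + 41 = 87, q_3 = 1*9 + 8 = 17.
  i=4: a_4=1, p_4 = 1*87 + 46 = 133, q_4 = 1*17 + 9 = 26.
  i=5: a_5=3, p_5 = 3*133 + 87 = 486, q_5 = 3*26 + 17 = 95.
q_5 = 95 > 71, so the last convergent with denominator <= 71 is p_4/q_4 = 133/26.
The closest fraction with denominator <= 71 is either p_4/q_4 or the intermediate fraction (k*p_4 + p_3)/(k*q_4 + q_3) with the largest k >= 1 whose denominator stays <= 71; these approach x as k grows, and every other convergent or intermediate fraction in range is farther away.
Largest k: floor((71 - q_3)/q_4) = floor((71 - 17)/26) = 2.
That gives (2*133 + 87)/(2*26 + 17) = 353/69.
Compare the errors: |x - 133/26| = |486*26 - 133*95|/(95*26) = 1/2470, and |x - 353/69| = |486*69 - 353*95|/(95*69) = 1/6555.
Cross-multiplying, 1*2470 = 2470 < 6555 = 1*6555, so 1/6555 is smaller: the intermediate fraction 353/69 is closer to x than 133/26.

353/69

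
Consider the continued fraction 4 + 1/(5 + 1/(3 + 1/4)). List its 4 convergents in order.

4/1, 21/5, 67/16, 289/69

Using the convergent recurrence p_i = a_i*p_{i-1} + p_{i-2}, q_i = a_i*q_{i-1} + q_{i-2} with p_{-2}=0, p_{-1}=1, q_{-2}=1, q_{-1}=0:
  i=0: a_0=4, p_0 = 4*1 + 0 = 4, q_0 = 4*0 + 1 = 1.
  i=1: a_1=5, p_1 = 5*4 + 1 = 21, q_1 = 5*1 + 0 = 5.
  i=2: a_2=3, p_2 = 3*21 + 4 = 67, q_2 = 3*5 + 1 = 16.
  i=3: a_3=4, p_3 = 4*67 + 21 = 289, q_3 = 4*16 + 5 = 69.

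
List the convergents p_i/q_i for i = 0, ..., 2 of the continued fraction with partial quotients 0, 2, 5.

0/1, 1/2, 5/11

Using the convergent recurrence p_i = a_i*p_{i-1} + p_{i-2}, q_i = a_i*q_{i-1} + q_{i-2} with p_{-2}=0, p_{-1}=1, q_{-2}=1, q_{-1}=0:
  i=0: a_0=0, p_0 = 0*1 + 0 = 0, q_0 = 0*0 + 1 = 1.
  i=1: a_1=2, p_1 = 2*0 + 1 = 1, q_1 = 2*1 + 0 = 2.
  i=2: a_2=5, p_2 = 5*1 + 0 = 5, q_2 = 5*2 + 1 = 11.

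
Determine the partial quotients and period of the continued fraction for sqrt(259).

[16; (10, 1, 2, 3, 4, 3, 2, 1, 10, 32)]

Write x_i = (sqrt(259) + m_i)/d_i with (m_0, d_0) = (0, 1). a_0 = floor(sqrt(259)) = 16, since 16^2 = 256 <= 259 < 289 = 17^2.
Iterate m_{i+1} = d_i*a_i - m_i, d_{i+1} = (259 - m_{i+1}^2)/d_i, a_{i+1} = floor((a_0 + m_{i+1})/d_{i+1}):
  m_1 = 1*16 - 0 = 16, d_1 = (259 - 16^2)/1 = 3/1 = 3, a_1 = floor((16 + 16)/3) = 10.
  m_2 = 3*10 - 16 = 14, d_2 = (259 - 14^2)/3 = 63/3 = 21, a_2 = floor((16 + 14)/21) = 1.
  m_3 = 21*1 - 14 = 7, d_3 = (259 - 7^2)/21 = 210/21 = 10, a_3 = floor((16 + 7)/10) = 2.
  m_4 = 10*2 - 7 = 13, d_4 = (259 - 13^2)/10 = 90/10 = 9, a_4 = floor((16 + 13)/9) = 3.
  m_5 = 9*3 - 13 = 14, d_5 = (259 - 14^2)/9 = 63/9 = 7, a_5 = floor((16 + 14)/7) = 4.
  m_6 = 7*4 - 14 = 14, d_6 = (259 - 14^2)/7 = 63/7 = 9, a_6 = floor((16 + 14)/9) = 3.
  m_7 = 9*3 - 14 = 13, d_7 = (259 - 13^2)/9 = 90/9 = 10, a_7 = floor((16 + 13)/10) = 2.
  m_8 = 10*2 - 13 = 7, d_8 = (259 - 7^2)/10 = 210/10 = 21, a_8 = floor((16 + 7)/21) = 1.
  m_9 = 21*1 - 7 = 14, d_9 = (259 - 14^2)/21 = 63/21 = 3, a_9 = floor((16 + 14)/3) = 10.
  m_10 = 3*10 - 14 = 16, d_10 = (259 - 16^2)/3 = 3/3 = 1, a_10 = floor((16 + 16)/1) = 32.
  m_11 = 1*32 - 16 = 16, d_11 = (259 - 16^2)/1 = 3/1 = 3: (m_11, d_11) = (m_1, d_1) = (16, 3), so from here the quotients repeat a_1, ..., a_10; the period length is 10.
Hence the expansion of sqrt(259) is a_0 = 16 followed by the repeating block 10, 1, 2, 3, 4, 3, 2, 1, 10, 32 (period 10).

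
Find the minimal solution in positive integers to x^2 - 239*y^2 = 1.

First expand sqrt(239) as a continued fraction. With x_i = (sqrt(239) + m_i)/d_i and (m_0, d_0) = (0, 1): a_0 = floor(sqrt(239)) = 15, since 15^2 = 225 <= 239 < 256 = 16^2.
Iterate m_{i+1} = d_i*a_i - m_i, d_{i+1} = (239 - m_{i+1}^2)/d_i, a_{i+1} = floor((a_0 + m_{i+1})/d_{i+1}):
  m_1 = 1*15 - 0 = 15, d_1 = (239 - 15^2)/1 = 14/1 = 14, a_1 = floor((15 + 15)/14) = 2.
  m_2 = 14*2 - 15 = 13, d_2 = (239 - 13^2)/14 = 70/14 = 5, a_2 = floor((15 + 13)/5) = 5.
  m_3 = 5*5 - 13 = 12, d_3 = (239 - 12^2)/5 = 95/5 = 19, a_3 = floor((15 + 12)/19) = 1.
  m_4 = 19*1 - 12 = 7, d_4 = (239 - 7^2)/19 = 190/19 = 10, a_4 = floor((15 + 7)/10) = 2.
  m_5 = 10*2 - 7 = 13, d_5 = (239 - 13^2)/10 = 70/10 = 7, a_5 = floor((15 + 13)/7) = 4.
  m_6 = 7*4 - 13 = 15, d_6 = (239 - 15^2)/7 = 14/7 = 2, a_6 = floor((15 + 15)/2) = 15.
  m_7 = 2*15 - 15 = 15, d_7 = (239 - 15^2)/2 = 14/2 = 7, a_7 = floor((15 + 15)/7) = 4.
  m_8 = 7*4 - 15 = 13, d_8 = (239 - 13^2)/7 = 70/7 = 10, a_8 = floor((15 + 13)/10) = 2.
  m_9 = 10*2 - 13 = 7, d_9 = (239 - 7^2)/10 = 190/10 = 19, a_9 = floor((15 + 7)/19) = 1.
  m_10 = 19*1 - 7 = 12, d_10 = (239 - 12^2)/19 = 95/19 = 5, a_10 = floor((15 + 12)/5) = 5.
  m_11 = 5*5 - 12 = 13, d_11 = (239 - 13^2)/5 = 70/5 = 14, a_11 = floor((15 + 13)/14) = 2.
  m_12 = 14*2 - 13 = 15, d_12 = (239 - 15^2)/14 = 14/14 = 1, a_12 = floor((15 + 15)/1) = 30.
  m_13 = 1*30 - 15 = 15, d_13 = (239 - 15^2)/1 = 14/1 = 14: (m_13, d_13) = (m_1, d_1) = (15, 14), so from here the quotients repeat a_1, ..., a_12; the period length is 12.
So sqrt(239) = [15; (2, 5, 1, 2, 4, 15, 4, 2, 1, 5, 2, 30)] with period length k = 12.
k is even, so the fundamental solution of x^2 - 239y^2 = 1 is (p_{k-1}, q_{k-1}) = (p_11, q_11); compute convergents through index 11.
Convergents (p_i = a_i*p_{i-1} + p_{i-2}, q_i = a_i*q_{i-1} + q_{i-2} with p_{-2}=0, p_{-1}=1, q_{-2}=1, q_{-1}=0):
  i=0: a_0=15, p_0 = 15*1 + 0 = 15, q_0 = 15*0 + 1 = 1.
  i=1: a_1=2, p_1 = 2*15 + 1 = 31, q_1 = 2*1 + 0 = 2.
  i=2: a_2=5, p_2 = 5*31 + 15 = 170, q_2 = 5*2 + 1 = 11.
  i=3: a_3=1, p_3 = 1*170 + 31 = 201, q_3 = 1*11 + 2 = 13.
  i=4: a_4=2, p_4 = 2*201 + 170 = 572, q_4 = 2*13 + 11 = 37.
  i=5: a_5=4, p_5 = 4*572 + 201 = 2489, q_5 = 4*37 + 13 = 161.
  i=6: a_6=15, p_6 = 15*2489 + 572 = 37907, q_6 = 15*161 + 37 = 2452.
  i=7: a_7=4, p_7 = 4*37907 + 2489 = 154117, q_7 = 4*2452 + 161 = 9969.
  i=8: a_8=2, p_8 = 2*154117 + 37907 = 346141, q_8 = 2*9969 + 2452 = 22390.
  i=9: a_9=1, p_9 = 1*346141 + 154117 = 500258, q_9 = 1*22390 + 9969 = 32359.
  i=10: a_10=5, p_10 = 5*500258 + 346141 = 2847431, q_10 = 5*32359 + 22390 = 184185.
  i=11: a_11=2, p_11 = 2*2847431 + 500258 = 6195120, q_11 = 2*184185 + 32359 = 400729.
Check: 6195120^2 - 239*400729^2 = 38379511814400 - 38379511814399 = 1, so (x, y) = (6195120, 400729) solves the equation, and by the theorem it is the least positive solution.

(x, y) = (6195120, 400729)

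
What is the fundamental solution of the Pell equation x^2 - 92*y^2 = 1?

(x, y) = (1151, 120)

First expand sqrt(92) as a continued fraction. With x_i = (sqrt(92) + m_i)/d_i and (m_0, d_0) = (0, 1): a_0 = floor(sqrt(92)) = 9, since 9^2 = 81 <= 92 < 100 = 10^2.
Iterate m_{i+1} = d_i*a_i - m_i, d_{i+1} = (92 - m_{i+1}^2)/d_i, a_{i+1} = floor((a_0 + m_{i+1})/d_{i+1}):
  m_1 = 1*9 - 0 = 9, d_1 = (92 - 9^2)/1 = 11/1 = 11, a_1 = floor((9 + 9)/11) = 1.
  m_2 = 11*1 - 9 = 2, d_2 = (92 - 2^2)/11 = 88/11 = 8, a_2 = floor((9 + 2)/8) = 1.
  m_3 = 8*1 - 2 = 6, d_3 = (92 - 6^2)/8 = 56/8 = 7, a_3 = floor((9 + 6)/7) = 2.
  m_4 = 7*2 - 6 = 8, d_4 = (92 - 8^2)/7 = 28/7 = 4, a_4 = floor((9 + 8)/4) = 4.
  m_5 = 4*4 - 8 = 8, d_5 = (92 - 8^2)/4 = 28/4 = 7, a_5 = floor((9 + 8)/7) = 2.
  m_6 = 7*2 - 8 = 6, d_6 = (92 - 6^2)/7 = 56/7 = 8, a_6 = floor((9 + 6)/8) = 1.
  m_7 = 8*1 - 6 = 2, d_7 = (92 - 2^2)/8 = 88/8 = 11, a_7 = floor((9 + 2)/11) = 1.
  m_8 = 11*1 - 2 = 9, d_8 = (92 - 9^2)/11 = 11/11 = 1, a_8 = floor((9 + 9)/1) = 18.
  m_9 = 1*18 - 9 = 9, d_9 = (92 - 9^2)/1 = 11/1 = 11: (m_9, d_9) = (m_1, d_1) = (9, 11), so from here the quotients repeat a_1, ..., a_8; the period length is 8.
So sqrt(92) = [9; (1, 1, 2, 4, 2, 1, 1, 18)] with period length k = 8.
k is even, so the fundamental solution of x^2 - 92y^2 = 1 is (p_{k-1}, q_{k-1}) = (p_7, q_7); compute convergents through index 7.
Convergents (p_i = a_i*p_{i-1} + p_{i-2}, q_i = a_i*q_{i-1} + q_{i-2} with p_{-2}=0, p_{-1}=1, q_{-2}=1, q_{-1}=0):
  i=0: a_0=9, p_0 = 9*1 + 0 = 9, q_0 = 9*0 + 1 = 1.
  i=1: a_1=1, p_1 = 1*9 + 1 = 10, q_1 = 1*1 + 0 = 1.
  i=2: a_2=1, p_2 = 1*10 + 9 = 19, q_2 = 1*1 + 1 = 2.
  i=3: a_3=2, p_3 = 2*19 + 10 = 48, q_3 = 2*2 + 1 = 5.
  i=4: a_4=4, p_4 = 4*48 + 19 = 211, q_4 = 4*5 + 2 = 22.
  i=5: a_5=2, p_5 = 2*211 + 48 = 470, q_5 = 2*22 + 5 = 49.
  i=6: a_6=1, p_6 = 1*470 + 211 = 681, q_6 = 1*49 + 22 = 71.
  i=7: a_7=1, p_7 = 1*681 + 470 = 1151, q_7 = 1*71 + 49 = 120.
Check: 1151^2 - 92*120^2 = 1324801 - 1324800 = 1, so (x, y) = (1151, 120) solves the equation, and by the theorem it is the least positive solution.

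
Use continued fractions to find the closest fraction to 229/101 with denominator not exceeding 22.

34/15

Expand x = 229/101 as a continued fraction with the Euclidean algorithm:
  229 = 2*101 + 27, so a_0 = 2.
  101 = 3*27 + 20, so a_1 = 3.
  27 = 1*20 + 7, so a_2 = 1.
  20 = 2*7 + 6, so a_3 = 2.
  7 = 1*6 + 1, so a_4 = 1.
  6 = 6*1 + 0, so a_5 = 6.
so x = [2; 3, 1, 2, 1, 6].
Convergents (p_i = a_i*p_{i-1} + p_{i-2}, q_i = a_i*q_{i-1} + q_{i-2} with p_{-2}=0, p_{-1}=1, q_{-2}=1, q_{-1}=0), until the denominator exceeds 22:
  i=0: a_0=2, p_0 = 2*1 + 0 = 2, q_0 = 2*0 + 1 = 1.
  i=1: a_1=3, p_1 = 3*2 + 1 = 7, q_1 = 3*1 + 0 = 3.
  i=2: a_2=1, p_2 = 1*7 + 2 = 9, q_2 = 1*3 + 1 = 4.
  i=3: a_3=2, p_3 = 2*9 + 7 = 25, q_3 = 2*4 + 3 = 11.
  i=4: a_4=1, p_4 = 1*25 + 9 = 34, q_4 = 1*11 + 4 = 15.
  i=5: a_5=6, p_5 = 6*34 + 25 = 229, q_5 = 6*15 + 11 = 101.
q_5 = 101 > 22, so the last convergent with denominator <= 22 is p_4/q_4 = 34/15.
The closest fraction with denominator <= 22 is either p_4/q_4 or the intermediate fraction (k*p_4 + p_3)/(k*q_4 + q_3) with the largest k >= 1 whose denominator stays <= 22; these approach x as k grows, and every other convergent or intermediate fraction in range is farther away.
Largest k: floor((22 - q_3)/q_4) = floor((22 - 11)/15) = 0.
Since k = 0, no intermediate fraction beyond p_4/q_4 has denominator <= 22, so the convergent 34/15 is the closest (its error is |229*15 - 34*101|/(101*15) = 1/1515).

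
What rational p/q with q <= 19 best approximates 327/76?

43/10

Expand x = 327/76 as a continued fraction with the Euclidean algorithm:
  327 = 4*76 + 23, so a_0 = 4.
  76 = 3*23 + 7, so a_1 = 3.
  23 = 3*7 + 2, so a_2 = 3.
  7 = 3*2 + 1, so a_3 = 3.
  2 = 2*1 + 0, so a_4 = 2.
so x = [4; 3, 3, 3, 2].
Convergents (p_i = a_i*p_{i-1} + p_{i-2}, q_i = a_i*q_{i-1} + q_{i-2} with p_{-2}=0, p_{-1}=1, q_{-2}=1, q_{-1}=0), until the denominator exceeds 19:
  i=0: a_0=4, p_0 = 4*1 + 0 = 4, q_0 = 4*0 + 1 = 1.
  i=1: a_1=3, p_1 = 3*4 + 1 = 13, q_1 = 3*1 + 0 = 3.
  i=2: a_2=3, p_2 = 3*13 + 4 = 43, q_2 = 3*3 + 1 = 10.
  i=3: a_3=3, p_3 = 3*43 + 13 = 142, q_3 = 3*10 + 3 = 33.
q_3 = 33 > 19, so the last convergent with denominator <= 19 is p_2/q_2 = 43/10.
The closest fraction with denominator <= 19 is either p_2/q_2 or the intermediate fraction (k*p_2 + p_1)/(k*q_2 + q_1) with the largest k >= 1 whose denominator stays <= 19; these approach x as k grows, and every other convergent or intermediate fraction in range is farther away.
Largest k: floor((19 - q_1)/q_2) = floor((19 - 3)/10) = 1.
That gives (1*43 + 13)/(1*10 + 3) = 56/13.
Compare the errors: |x - 43/10| = |327*10 - 43*76|/(76*10) = 2/760, and |x - 56/13| = |327*13 - 56*76|/(76*13) = 5/988.
Cross-multiplying, 2*988 = 1976 < 3800 = 5*760, so 2/760 is smaller: the convergent 43/10 is closer to x than 56/13.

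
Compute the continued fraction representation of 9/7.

Run the Euclidean algorithm on 9 and 7; the successive quotients are the partial quotients a_0, a_1, ... (each step inverts the fractional part left over by the previous one):
  9 = 1*7 + 2, so a_0 = 1.
  7 = 3*2 + 1, so a_1 = 3.
  2 = 2*1 + 0, so a_2 = 2.
The remainder reaches 0 after 3 divisions, so the expansion has 3 partial quotients, read off in order.

[1; 3, 2]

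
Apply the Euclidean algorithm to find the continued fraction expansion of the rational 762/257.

Run the Euclidean algorithm on 762 and 257; the successive quotients are the partial quotients a_0, a_1, ... (each step inverts the fractional part left over by the previous one):
  762 = 2*257 + 248, so a_0 = 2.
  257 = 1*248 + 9, so a_1 = 1.
  248 = 27*9 + 5, so a_2 = 27.
  9 = 1*5 + 4, so a_3 = 1.
  5 = 1*4 + 1, so a_4 = 1.
  4 = 4*1 + 0, so a_5 = 4.
The remainder reaches 0 after 6 divisions, so the expansion has 6 partial quotients, read off in order.

[2; 1, 27, 1, 1, 4]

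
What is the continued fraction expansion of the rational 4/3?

Run the Euclidean algorithm on 4 and 3; the successive quotients are the partial quotients a_0, a_1, ... (each step inverts the fractional part left over by the previous one):
  4 = 1*3 + 1, so a_0 = 1.
  3 = 3*1 + 0, so a_1 = 3.
The remainder reaches 0 after 2 divisions, so the expansion has 2 partial quotients, read off in order.

[1; 3]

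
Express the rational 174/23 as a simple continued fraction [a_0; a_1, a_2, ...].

[7; 1, 1, 3, 3]

Run the Euclidean algorithm on 174 and 23; the successive quotients are the partial quotients a_0, a_1, ... (each step inverts the fractional part left over by the previous one):
  174 = 7*23 + 13, so a_0 = 7.
  23 = 1*13 + 10, so a_1 = 1.
  13 = 1*10 + 3, so a_2 = 1.
  10 = 3*3 + 1, so a_3 = 3.
  3 = 3*1 + 0, so a_4 = 3.
The remainder reaches 0 after 5 divisions, so the expansion has 5 partial quotients, read off in order.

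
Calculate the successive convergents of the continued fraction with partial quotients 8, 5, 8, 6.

8/1, 41/5, 336/41, 2057/251

Using the convergent recurrence p_i = a_i*p_{i-1} + p_{i-2}, q_i = a_i*q_{i-1} + q_{i-2} with p_{-2}=0, p_{-1}=1, q_{-2}=1, q_{-1}=0:
  i=0: a_0=8, p_0 = 8*1 + 0 = 8, q_0 = 8*0 + 1 = 1.
  i=1: a_1=5, p_1 = 5*8 + 1 = 41, q_1 = 5*1 + 0 = 5.
  i=2: a_2=8, p_2 = 8*41 + 8 = 336, q_2 = 8*5 + 1 = 41.
  i=3: a_3=6, p_3 = 6*336 + 41 = 2057, q_3 = 6*41 + 5 = 251.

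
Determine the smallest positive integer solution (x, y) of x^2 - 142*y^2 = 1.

First expand sqrt(142) as a continued fraction. With x_i = (sqrt(142) + m_i)/d_i and (m_0, d_0) = (0, 1): a_0 = floor(sqrt(142)) = 11, since 11^2 = 121 <= 142 < 144 = 12^2.
Iterate m_{i+1} = d_i*a_i - m_i, d_{i+1} = (142 - m_{i+1}^2)/d_i, a_{i+1} = floor((a_0 + m_{i+1})/d_{i+1}):
  m_1 = 1*11 - 0 = 11, d_1 = (142 - 11^2)/1 = 21/1 = 21, a_1 = floor((11 + 11)/21) = 1.
  m_2 = 21*1 - 11 = 10, d_2 = (142 - 10^2)/21 = 42/21 = 2, a_2 = floor((11 + 10)/2) = 10.
  m_3 = 2*10 - 10 = 10, d_3 = (142 - 10^2)/2 = 42/2 = 21, a_3 = floor((11 + 10)/21) = 1.
  m_4 = 21*1 - 10 = 11, d_4 = (142 - 11^2)/21 = 21/21 = 1, a_4 = floor((11 + 11)/1) = 22.
  m_5 = 1*22 - 11 = 11, d_5 = (142 - 11^2)/1 = 21/1 = 21: (m_5, d_5) = (m_1, d_1) = (11, 21), so from here the quotients repeat a_1, ..., a_4; the period length is 4.
So sqrt(142) = [11; (1, 10, 1, 22)] with period length k = 4.
k is even, so the fundamental solution of x^2 - 142y^2 = 1 is (p_{k-1}, q_{k-1}) = (p_3, q_3); compute convergents through index 3.
Convergents (p_i = a_i*p_{i-1} + p_{i-2}, q_i = a_i*q_{i-1} + q_{i-2} with p_{-2}=0, p_{-1}=1, q_{-2}=1, q_{-1}=0):
  i=0: a_0=11, p_0 = 11*1 + 0 = 11, q_0 = 11*0 + 1 = 1.
  i=1: a_1=1, p_1 = 1*11 + 1 = 12, q_1 = 1*1 + 0 = 1.
  i=2: a_2=10, p_2 = 10*12 + 11 = 131, q_2 = 10*1 + 1 = 11.
  i=3: a_3=1, p_3 = 1*131 + 12 = 143, q_3 = 1*11 + 1 = 12.
Check: 143^2 - 142*12^2 = 20449 - 20448 = 1, so (x, y) = (143, 12) solves the equation, and by the theorem it is the least positive solution.

(x, y) = (143, 12)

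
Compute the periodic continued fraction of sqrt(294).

Write x_i = (sqrt(294) + m_i)/d_i with (m_0, d_0) = (0, 1). a_0 = floor(sqrt(294)) = 17, since 17^2 = 289 <= 294 < 324 = 18^2.
Iterate m_{i+1} = d_i*a_i - m_i, d_{i+1} = (294 - m_{i+1}^2)/d_i, a_{i+1} = floor((a_0 + m_{i+1})/d_{i+1}):
  m_1 = 1*17 - 0 = 17, d_1 = (294 - 17^2)/1 = 5/1 = 5, a_1 = floor((17 + 17)/5) = 6.
  m_2 = 5*6 - 17 = 13, d_2 = (294 - 13^2)/5 = 125/5 = 25, a_2 = floor((17 + 13)/25) = 1.
  m_3 = 25*1 - 13 = 12, d_3 = (294 - 12^2)/25 = 150/25 = 6, a_3 = floor((17 + 12)/6) = 4.
  m_4 = 6*4 - 12 = 12, d_4 = (294 - 12^2)/6 = 150/6 = 25, a_4 = floor((17 + 12)/25) = 1.
  m_5 = 25*1 - 12 = 13, d_5 = (294 - 13^2)/25 = 125/25 = 5, a_5 = floor((17 + 13)/5) = 6.
  m_6 = 5*6 - 13 = 17, d_6 = (294 - 17^2)/5 = 5/5 = 1, a_6 = floor((17 + 17)/1) = 34.
  m_7 = 1*34 - 17 = 17, d_7 = (294 - 17^2)/1 = 5/1 = 5: (m_7, d_7) = (m_1, d_1) = (17, 5), so from here the quotients repeat a_1, ..., a_6; the period length is 6.
Hence the expansion of sqrt(294) is a_0 = 17 followed by the repeating block 6, 1, 4, 1, 6, 34 (period 6).

[17; (6, 1, 4, 1, 6, 34)]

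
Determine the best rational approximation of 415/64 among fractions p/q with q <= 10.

13/2

Expand x = 415/64 as a continued fraction with the Euclidean algorithm:
  415 = 6*64 + 31, so a_0 = 6.
  64 = 2*31 + 2, so a_1 = 2.
  31 = 15*2 + 1, so a_2 = 15.
  2 = 2*1 + 0, so a_3 = 2.
so x = [6; 2, 15, 2].
Convergents (p_i = a_i*p_{i-1} + p_{i-2}, q_i = a_i*q_{i-1} + q_{i-2} with p_{-2}=0, p_{-1}=1, q_{-2}=1, q_{-1}=0), until the denominator exceeds 10:
  i=0: a_0=6, p_0 = 6*1 + 0 = 6, q_0 = 6*0 + 1 = 1.
  i=1: a_1=2, p_1 = 2*6 + 1 = 13, q_1 = 2*1 + 0 = 2.
  i=2: a_2=15, p_2 = 15*13 + 6 = 201, q_2 = 15*2 + 1 = 31.
q_2 = 31 > 10, so the last convergent with denominator <= 10 is p_1/q_1 = 13/2.
The closest fraction with denominator <= 10 is either p_1/q_1 or the intermediate fraction (k*p_1 + p_0)/(k*q_1 + q_0) with the largest k >= 1 whose denominator stays <= 10; these approach x as k grows, and every other convergent or intermediate fraction in range is farther away.
Largest k: floor((10 - q_0)/q_1) = floor((10 - 1)/2) = 4.
That gives (4*13 + 6)/(4*2 + 1) = 58/9.
Compare the errors: |x - 13/2| = |415*2 - 13*64|/(64*2) = 2/128, and |x - 58/9| = |415*9 - 58*64|/(64*9) = 23/576.
Cross-multiplying, 2*576 = 1152 < 2944 = 23*128, so 2/128 is smaller: the convergent 13/2 is closer to x than 58/9.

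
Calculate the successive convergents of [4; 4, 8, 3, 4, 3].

4/1, 17/4, 140/33, 437/103, 1888/445, 6101/1438

Using the convergent recurrence p_i = a_i*p_{i-1} + p_{i-2}, q_i = a_i*q_{i-1} + q_{i-2} with p_{-2}=0, p_{-1}=1, q_{-2}=1, q_{-1}=0:
  i=0: a_0=4, p_0 = 4*1 + 0 = 4, q_0 = 4*0 + 1 = 1.
  i=1: a_1=4, p_1 = 4*4 + 1 = 17, q_1 = 4*1 + 0 = 4.
  i=2: a_2=8, p_2 = 8*17 + 4 = 140, q_2 = 8*4 + 1 = 33.
  i=3: a_3=3, p_3 = 3*140 + 17 = 437, q_3 = 3*33 + 4 = 103.
  i=4: a_4=4, p_4 = 4*437 + 140 = 1888, q_4 = 4*103 + 33 = 445.
  i=5: a_5=3, p_5 = 3*1888 + 437 = 6101, q_5 = 3*445 + 103 = 1438.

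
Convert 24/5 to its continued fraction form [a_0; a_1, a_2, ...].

Run the Euclidean algorithm on 24 and 5; the successive quotients are the partial quotients a_0, a_1, ... (each step inverts the fractional part left over by the previous one):
  24 = 4*5 + 4, so a_0 = 4.
  5 = 1*4 + 1, so a_1 = 1.
  4 = 4*1 + 0, so a_2 = 4.
The remainder reaches 0 after 3 divisions, so the expansion has 3 partial quotients, read off in order.

[4; 1, 4]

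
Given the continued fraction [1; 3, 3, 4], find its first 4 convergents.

1/1, 4/3, 13/10, 56/43

Using the convergent recurrence p_i = a_i*p_{i-1} + p_{i-2}, q_i = a_i*q_{i-1} + q_{i-2} with p_{-2}=0, p_{-1}=1, q_{-2}=1, q_{-1}=0:
  i=0: a_0=1, p_0 = 1*1 + 0 = 1, q_0 = 1*0 + 1 = 1.
  i=1: a_1=3, p_1 = 3*1 + 1 = 4, q_1 = 3*1 + 0 = 3.
  i=2: a_2=3, p_2 = 3*4 + 1 = 13, q_2 = 3*3 + 1 = 10.
  i=3: a_3=4, p_3 = 4*13 + 4 = 56, q_3 = 4*10 + 3 = 43.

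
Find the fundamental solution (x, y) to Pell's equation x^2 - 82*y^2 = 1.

First expand sqrt(82) as a continued fraction. With x_i = (sqrt(82) + m_i)/d_i and (m_0, d_0) = (0, 1): a_0 = floor(sqrt(82)) = 9, since 9^2 = 81 <= 82 < 100 = 10^2.
Iterate m_{i+1} = d_i*a_i - m_i, d_{i+1} = (82 - m_{i+1}^2)/d_i, a_{i+1} = floor((a_0 + m_{i+1})/d_{i+1}):
  m_1 = 1*9 - 0 = 9, d_1 = (82 - 9^2)/1 = 1/1 = 1, a_1 = floor((9 + 9)/1) = 18.
  m_2 = 1*18 - 9 = 9, d_2 = (82 - 9^2)/1 = 1/1 = 1: (m_2, d_2) = (m_1, d_1) = (9, 1), so from here the quotient a_1 repeats; the period length is 1.
So sqrt(82) = [9; (18)] with period length k = 1.
k is odd, so (p_{k-1}, q_{k-1}) only solves x^2 - 82y^2 = -1 and the fundamental solution of x^2 - 82y^2 = 1 is (p_{2k-1}, q_{2k-1}) = (p_1, q_1); compute convergents through index 1, running through the period twice.
Convergents (p_i = a_i*p_{i-1} + p_{i-2}, q_i = a_i*q_{i-1} + q_{i-2} with p_{-2}=0, p_{-1}=1, q_{-2}=1, q_{-1}=0):
  i=0: a_0=9, p_0 = 9*1 + 0 = 9, q_0 = 9*0 + 1 = 1.
  i=1: a_1=18, p_1 = 18*9 + 1 = 163, q_1 = 18*1 + 0 = 18.
Indeed p_0^2 - 82*q_0^2 = 81 - 82 = -1, not +1.
Check: 163^2 - 82*18^2 = 26569 - 26568 = 1, so (x, y) = (163, 18) solves the equation, and by the theorem it is the least positive solution.

(x, y) = (163, 18)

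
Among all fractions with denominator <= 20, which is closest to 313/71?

Expand x = 313/71 as a continued fraction with the Euclidean algorithm:
  313 = 4*71 + 29, so a_0 = 4.
  71 = 2*29 + 13, so a_1 = 2.
  29 = 2*13 + 3, so a_2 = 2.
  13 = 4*3 + 1, so a_3 = 4.
  3 = 3*1 + 0, so a_4 = 3.
so x = [4; 2, 2, 4, 3].
Convergents (p_i = a_i*p_{i-1} + p_{i-2}, q_i = a_i*q_{i-1} + q_{i-2} with p_{-2}=0, p_{-1}=1, q_{-2}=1, q_{-1}=0), until the denominator exceeds 20:
  i=0: a_0=4, p_0 = 4*1 + 0 = 4, q_0 = 4*0 + 1 = 1.
  i=1: a_1=2, p_1 = 2*4 + 1 = 9, q_1 = 2*1 + 0 = 2.
  i=2: a_2=2, p_2 = 2*9 + 4 = 22, q_2 = 2*2 + 1 = 5.
  i=3: a_3=4, p_3 = 4*22 + 9 = 97, q_3 = 4*5 + 2 = 22.
q_3 = 22 > 20, so the last convergent with denominator <= 20 is p_2/q_2 = 22/5.
The closest fraction with denominator <= 20 is either p_2/q_2 or the intermediate fraction (k*p_2 + p_1)/(k*q_2 + q_1) with the largest k >= 1 whose denominator stays <= 20; these approach x as k grows, and every other convergent or intermediate fraction in range is farther away.
Largest k: floor((20 - q_1)/q_2) = floor((20 - 2)/5) = 3.
That gives (3*22 + 9)/(3*5 + 2) = 75/17.
Compare the errors: |x - 22/5| = |313*5 - 22*71|/(71*5) = 3/355, and |x - 75/17| = |313*17 - 75*71|/(71*17) = 4/1207.
Cross-multiplying, 4*355 = 1420 < 3621 = 3*1207, so 4/1207 is smaller: the intermediate fraction 75/17 is closer to x than 22/5.

75/17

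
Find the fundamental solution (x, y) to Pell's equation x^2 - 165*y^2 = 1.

(x, y) = (1079, 84)

First expand sqrt(165) as a continued fraction. With x_i = (sqrt(165) + m_i)/d_i and (m_0, d_0) = (0, 1): a_0 = floor(sqrt(165)) = 12, since 12^2 = 144 <= 165 < 169 = 13^2.
Iterate m_{i+1} = d_i*a_i - m_i, d_{i+1} = (165 - m_{i+1}^2)/d_i, a_{i+1} = floor((a_0 + m_{i+1})/d_{i+1}):
  m_1 = 1*12 - 0 = 12, d_1 = (165 - 12^2)/1 = 21/1 = 21, a_1 = floor((12 + 12)/21) = 1.
  m_2 = 21*1 - 12 = 9, d_2 = (165 - 9^2)/21 = 84/21 = 4, a_2 = floor((12 + 9)/4) = 5.
  m_3 = 4*5 - 9 = 11, d_3 = (165 - 11^2)/4 = 44/4 = 11, a_3 = floor((12 + 11)/11) = 2.
  m_4 = 11*2 - 11 = 11, d_4 = (165 - 11^2)/11 = 44/11 = 4, a_4 = floor((12 + 11)/4) = 5.
  m_5 = 4*5 - 11 = 9, d_5 = (165 - 9^2)/4 = 84/4 = 21, a_5 = floor((12 + 9)/21) = 1.
  m_6 = 21*1 - 9 = 12, d_6 = (165 - 12^2)/21 = 21/21 = 1, a_6 = floor((12 + 12)/1) = 24.
  m_7 = 1*24 - 12 = 12, d_7 = (165 - 12^2)/1 = 21/1 = 21: (m_7, d_7) = (m_1, d_1) = (12, 21), so from here the quotients repeat a_1, ..., a_6; the period length is 6.
So sqrt(165) = [12; (1, 5, 2, 5, 1, 24)] with period length k = 6.
k is even, so the fundamental solution of x^2 - 165y^2 = 1 is (p_{k-1}, q_{k-1}) = (p_5, q_5); compute convergents through index 5.
Convergents (p_i = a_i*p_{i-1} + p_{i-2}, q_i = a_i*q_{i-1} + q_{i-2} with p_{-2}=0, p_{-1}=1, q_{-2}=1, q_{-1}=0):
  i=0: a_0=12, p_0 = 12*1 + 0 = 12, q_0 = 12*0 + 1 = 1.
  i=1: a_1=1, p_1 = 1*12 + 1 = 13, q_1 = 1*1 + 0 = 1.
  i=2: a_2=5, p_2 = 5*13 + 12 = 77, q_2 = 5*1 + 1 = 6.
  i=3: a_3=2, p_3 = 2*77 + 13 = 167, q_3 = 2*6 + 1 = 13.
  i=4: a_4=5, p_4 = 5*167 + 77 = 912, q_4 = 5*13 + 6 = 71.
  i=5: a_5=1, p_5 = 1*912 + 167 = 1079, q_5 = 1*71 + 13 = 84.
Check: 1079^2 - 165*84^2 = 1164241 - 1164240 = 1, so (x, y) = (1079, 84) solves the equation, and by the theorem it is the least positive solution.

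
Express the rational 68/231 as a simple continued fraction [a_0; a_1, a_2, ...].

[0; 3, 2, 1, 1, 13]

Run the Euclidean algorithm on 68 and 231; the successive quotients are the partial quotients a_0, a_1, ... (each step inverts the fractional part left over by the previous one):
  68 = 0*231 + 68, so a_0 = 0.
  231 = 3*68 + 27, so a_1 = 3.
  68 = 2*27 + 14, so a_2 = 2.
  27 = 1*14 + 13, so a_3 = 1.
  14 = 1*13 + 1, so a_4 = 1.
  13 = 13*1 + 0, so a_5 = 13.
The remainder reaches 0 after 6 divisions, so the expansion has 6 partial quotients, read off in order.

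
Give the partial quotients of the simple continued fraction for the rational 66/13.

Run the Euclidean algorithm on 66 and 13; the successive quotients are the partial quotients a_0, a_1, ... (each step inverts the fractional part left over by the previous one):
  66 = 5*13 + 1, so a_0 = 5.
  13 = 13*1 + 0, so a_1 = 13.
The remainder reaches 0 after 2 divisions, so the expansion has 2 partial quotients, read off in order.

[5; 13]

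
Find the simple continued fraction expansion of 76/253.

Run the Euclidean algorithm on 76 and 253; the successive quotients are the partial quotients a_0, a_1, ... (each step inverts the fractional part left over by the previous one):
  76 = 0*253 + 76, so a_0 = 0.
  253 = 3*76 + 25, so a_1 = 3.
  76 = 3*25 + 1, so a_2 = 3.
  25 = 25*1 + 0, so a_3 = 25.
The remainder reaches 0 after 4 divisions, so the expansion has 4 partial quotients, read off in order.

[0; 3, 3, 25]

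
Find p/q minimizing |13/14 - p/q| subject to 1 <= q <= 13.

12/13

Expand x = 13/14 as a continued fraction with the Euclidean algorithm:
  13 = 0*14 + 13, so a_0 = 0.
  14 = 1*13 + 1, so a_1 = 1.
  13 = 13*1 + 0, so a_2 = 13.
so x = [0; 1, 13].
Convergents (p_i = a_i*p_{i-1} + p_{i-2}, q_i = a_i*q_{i-1} + q_{i-2} with p_{-2}=0, p_{-1}=1, q_{-2}=1, q_{-1}=0), until the denominator exceeds 13:
  i=0: a_0=0, p_0 = 0*1 + 0 = 0, q_0 = 0*0 + 1 = 1.
  i=1: a_1=1, p_1 = 1*0 + 1 = 1, q_1 = 1*1 + 0 = 1.
  i=2: a_2=13, p_2 = 13*1 + 0 = 13, q_2 = 13*1 + 1 = 14.
q_2 = 14 > 13, so the last convergent with denominator <= 13 is p_1/q_1 = 1/1.
The closest fraction with denominator <= 13 is either p_1/q_1 or the intermediate fraction (k*p_1 + p_0)/(k*q_1 + q_0) with the largest k >= 1 whose denominator stays <= 13; these approach x as k grows, and every other convergent or intermediate fraction in range is farther away.
Largest k: floor((13 - q_0)/q_1) = floor((13 - 1)/1) = 12.
That gives (12*1 + 0)/(12*1 + 1) = 12/13.
Compare the errors: |x - 1/1| = |13*1 - 1*14|/(14*1) = 1/14, and |x - 12/13| = |13*13 - 12*14|/(14*13) = 1/182.
Cross-multiplying, 1*14 = 14 < 182 = 1*182, so 1/182 is smaller: the intermediate fraction 12/13 is closer to x than 1/1.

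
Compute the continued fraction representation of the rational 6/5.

[1; 5]

Run the Euclidean algorithm on 6 and 5; the successive quotients are the partial quotients a_0, a_1, ... (each step inverts the fractional part left over by the previous one):
  6 = 1*5 + 1, so a_0 = 1.
  5 = 5*1 + 0, so a_1 = 5.
The remainder reaches 0 after 2 divisions, so the expansion has 2 partial quotients, read off in order.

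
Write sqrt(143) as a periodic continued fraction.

Write x_i = (sqrt(143) + m_i)/d_i with (m_0, d_0) = (0, 1). a_0 = floor(sqrt(143)) = 11, since 11^2 = 121 <= 143 < 144 = 12^2.
Iterate m_{i+1} = d_i*a_i - m_i, d_{i+1} = (143 - m_{i+1}^2)/d_i, a_{i+1} = floor((a_0 + m_{i+1})/d_{i+1}):
  m_1 = 1*11 - 0 = 11, d_1 = (143 - 11^2)/1 = 22/1 = 22, a_1 = floor((11 + 11)/22) = 1.
  m_2 = 22*1 - 11 = 11, d_2 = (143 - 11^2)/22 = 22/22 = 1, a_2 = floor((11 + 11)/1) = 22.
  m_3 = 1*22 - 11 = 11, d_3 = (143 - 11^2)/1 = 22/1 = 22: (m_3, d_3) = (m_1, d_1) = (11, 22), so from here the quotients repeat a_1, a_2; the period length is 2.
Hence the expansion of sqrt(143) is a_0 = 11 followed by the repeating block 1, 22 (period 2).

[11; (1, 22)]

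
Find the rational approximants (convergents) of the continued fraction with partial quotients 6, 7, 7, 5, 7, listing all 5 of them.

Using the convergent recurrence p_i = a_i*p_{i-1} + p_{i-2}, q_i = a_i*q_{i-1} + q_{i-2} with p_{-2}=0, p_{-1}=1, q_{-2}=1, q_{-1}=0:
  i=0: a_0=6, p_0 = 6*1 + 0 = 6, q_0 = 6*0 + 1 = 1.
  i=1: a_1=7, p_1 = 7*6 + 1 = 43, q_1 = 7*1 + 0 = 7.
  i=2: a_2=7, p_2 = 7*43 + 6 = 307, q_2 = 7*7 + 1 = 50.
  i=3: a_3=5, p_3 = 5*307 + 43 = 1578, q_3 = 5*50 + 7 = 257.
  i=4: a_4=7, p_4 = 7*1578 + 307 = 11353, q_4 = 7*257 + 50 = 1849.

6/1, 43/7, 307/50, 1578/257, 11353/1849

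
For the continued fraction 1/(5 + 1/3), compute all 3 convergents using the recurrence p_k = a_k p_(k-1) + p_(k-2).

0/1, 1/5, 3/16

Using the convergent recurrence p_i = a_i*p_{i-1} + p_{i-2}, q_i = a_i*q_{i-1} + q_{i-2} with p_{-2}=0, p_{-1}=1, q_{-2}=1, q_{-1}=0:
  i=0: a_0=0, p_0 = 0*1 + 0 = 0, q_0 = 0*0 + 1 = 1.
  i=1: a_1=5, p_1 = 5*0 + 1 = 1, q_1 = 5*1 + 0 = 5.
  i=2: a_2=3, p_2 = 3*1 + 0 = 3, q_2 = 3*5 + 1 = 16.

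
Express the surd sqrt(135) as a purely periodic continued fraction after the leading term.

[11; (1, 1, 1, 1, 1, 1, 1, 22)]

Write x_i = (sqrt(135) + m_i)/d_i with (m_0, d_0) = (0, 1). a_0 = floor(sqrt(135)) = 11, since 11^2 = 121 <= 135 < 144 = 12^2.
Iterate m_{i+1} = d_i*a_i - m_i, d_{i+1} = (135 - m_{i+1}^2)/d_i, a_{i+1} = floor((a_0 + m_{i+1})/d_{i+1}):
  m_1 = 1*11 - 0 = 11, d_1 = (135 - 11^2)/1 = 14/1 = 14, a_1 = floor((11 + 11)/14) = 1.
  m_2 = 14*1 - 11 = 3, d_2 = (135 - 3^2)/14 = 126/14 = 9, a_2 = floor((11 + 3)/9) = 1.
  m_3 = 9*1 - 3 = 6, d_3 = (135 - 6^2)/9 = 99/9 = 11, a_3 = floor((11 + 6)/11) = 1.
  m_4 = 11*1 - 6 = 5, d_4 = (135 - 5^2)/11 = 110/11 = 10, a_4 = floor((11 + 5)/10) = 1.
  m_5 = 10*1 - 5 = 5, d_5 = (135 - 5^2)/10 = 110/10 = 11, a_5 = floor((11 + 5)/11) = 1.
  m_6 = 11*1 - 5 = 6, d_6 = (135 - 6^2)/11 = 99/11 = 9, a_6 = floor((11 + 6)/9) = 1.
  m_7 = 9*1 - 6 = 3, d_7 = (135 - 3^2)/9 = 126/9 = 14, a_7 = floor((11 + 3)/14) = 1.
  m_8 = 14*1 - 3 = 11, d_8 = (135 - 11^2)/14 = 14/14 = 1, a_8 = floor((11 + 11)/1) = 22.
  m_9 = 1*22 - 11 = 11, d_9 = (135 - 11^2)/1 = 14/1 = 14: (m_9, d_9) = (m_1, d_1) = (11, 14), so from here the quotients repeat a_1, ..., a_8; the period length is 8.
Hence the expansion of sqrt(135) is a_0 = 11 followed by the repeating block 1, 1, 1, 1, 1, 1, 1, 22 (period 8).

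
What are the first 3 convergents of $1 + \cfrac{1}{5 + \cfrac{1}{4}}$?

Using the convergent recurrence p_i = a_i*p_{i-1} + p_{i-2}, q_i = a_i*q_{i-1} + q_{i-2} with p_{-2}=0, p_{-1}=1, q_{-2}=1, q_{-1}=0:
  i=0: a_0=1, p_0 = 1*1 + 0 = 1, q_0 = 1*0 + 1 = 1.
  i=1: a_1=5, p_1 = 5*1 + 1 = 6, q_1 = 5*1 + 0 = 5.
  i=2: a_2=4, p_2 = 4*6 + 1 = 25, q_2 = 4*5 + 1 = 21.

1/1, 6/5, 25/21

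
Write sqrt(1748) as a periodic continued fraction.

Write x_i = (sqrt(1748) + m_i)/d_i with (m_0, d_0) = (0, 1). a_0 = floor(sqrt(1748)) = 41, since 41^2 = 1681 <= 1748 < 1764 = 42^2.
Iterate m_{i+1} = d_i*a_i - m_i, d_{i+1} = (1748 - m_{i+1}^2)/d_i, a_{i+1} = floor((a_0 + m_{i+1})/d_{i+1}):
  m_1 = 1*41 - 0 = 41, d_1 = (1748 - 41^2)/1 = 67/1 = 67, a_1 = floor((41 + 41)/67) = 1.
  m_2 = 67*1 - 41 = 26, d_2 = (1748 - 26^2)/67 = 1072/67 = 16, a_2 = floor((41 + 26)/16) = 4.
  m_3 = 16*4 - 26 = 38, d_3 = (1748 - 38^2)/16 = 304/16 = 19, a_3 = floor((41 + 38)/19) = 4.
  m_4 = 19*4 - 38 = 38, d_4 = (1748 - 38^2)/19 = 304/19 = 16, a_4 = floor((41 + 38)/16) = 4.
  m_5 = 16*4 - 38 = 26, d_5 = (1748 - 26^2)/16 = 1072/16 = 67, a_5 = floor((41 + 26)/67) = 1.
  m_6 = 67*1 - 26 = 41, d_6 = (1748 - 41^2)/67 = 67/67 = 1, a_6 = floor((41 + 41)/1) = 82.
  m_7 = 1*82 - 41 = 41, d_7 = (1748 - 41^2)/1 = 67/1 = 67: (m_7, d_7) = (m_1, d_1) = (41, 67), so from here the quotients repeat a_1, ..., a_6; the period length is 6.
Hence the expansion of sqrt(1748) is a_0 = 41 followed by the repeating block 1, 4, 4, 4, 1, 82 (period 6).

[41; (1, 4, 4, 4, 1, 82)]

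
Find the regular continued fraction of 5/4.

Run the Euclidean algorithm on 5 and 4; the successive quotients are the partial quotients a_0, a_1, ... (each step inverts the fractional part left over by the previous one):
  5 = 1*4 + 1, so a_0 = 1.
  4 = 4*1 + 0, so a_1 = 4.
The remainder reaches 0 after 2 divisions, so the expansion has 2 partial quotients, read off in order.

[1; 4]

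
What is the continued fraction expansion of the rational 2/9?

Run the Euclidean algorithm on 2 and 9; the successive quotients are the partial quotients a_0, a_1, ... (each step inverts the fractional part left over by the previous one):
  2 = 0*9 + 2, so a_0 = 0.
  9 = 4*2 + 1, so a_1 = 4.
  2 = 2*1 + 0, so a_2 = 2.
The remainder reaches 0 after 3 divisions, so the expansion has 3 partial quotients, read off in order.

[0; 4, 2]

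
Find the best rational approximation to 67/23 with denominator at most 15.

35/12

Expand x = 67/23 as a continued fraction with the Euclidean algorithm:
  67 = 2*23 + 21, so a_0 = 2.
  23 = 1*21 + 2, so a_1 = 1.
  21 = 10*2 + 1, so a_2 = 10.
  2 = 2*1 + 0, so a_3 = 2.
so x = [2; 1, 10, 2].
Convergents (p_i = a_i*p_{i-1} + p_{i-2}, q_i = a_i*q_{i-1} + q_{i-2} with p_{-2}=0, p_{-1}=1, q_{-2}=1, q_{-1}=0), until the denominator exceeds 15:
  i=0: a_0=2, p_0 = 2*1 + 0 = 2, q_0 = 2*0 + 1 = 1.
  i=1: a_1=1, p_1 = 1*2 + 1 = 3, q_1 = 1*1 + 0 = 1.
  i=2: a_2=10, p_2 = 10*3 + 2 = 32, q_2 = 10*1 + 1 = 11.
  i=3: a_3=2, p_3 = 2*32 + 3 = 67, q_3 = 2*11 + 1 = 23.
q_3 = 23 > 15, so the last convergent with denominator <= 15 is p_2/q_2 = 32/11.
The closest fraction with denominator <= 15 is either p_2/q_2 or the intermediate fraction (k*p_2 + p_1)/(k*q_2 + q_1) with the largest k >= 1 whose denominator stays <= 15; these approach x as k grows, and every other convergent or intermediate fraction in range is farther away.
Largest k: floor((15 - q_1)/q_2) = floor((15 - 1)/11) = 1.
That gives (1*32 + 3)/(1*11 + 1) = 35/12.
Compare the errors: |x - 32/11| = |67*11 - 32*23|/(23*11) = 1/253, and |x - 35/12| = |67*12 - 35*23|/(23*12) = 1/276.
Cross-multiplying, 1*253 = 253 < 276 = 1*276, so 1/276 is smaller: the intermediate fraction 35/12 is closer to x than 32/11.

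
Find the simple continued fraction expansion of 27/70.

Run the Euclidean algorithm on 27 and 70; the successive quotients are the partial quotients a_0, a_1, ... (each step inverts the fractional part left over by the previous one):
  27 = 0*70 + 27, so a_0 = 0.
  70 = 2*27 + 16, so a_1 = 2.
  27 = 1*16 + 11, so a_2 = 1.
  16 = 1*11 + 5, so a_3 = 1.
  11 = 2*5 + 1, so a_4 = 2.
  5 = 5*1 + 0, so a_5 = 5.
The remainder reaches 0 after 6 divisions, so the expansion has 6 partial quotients, read off in order.

[0; 2, 1, 1, 2, 5]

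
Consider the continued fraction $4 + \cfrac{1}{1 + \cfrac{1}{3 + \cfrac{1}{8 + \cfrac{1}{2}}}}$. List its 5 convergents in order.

4/1, 5/1, 19/4, 157/33, 333/70

Using the convergent recurrence p_i = a_i*p_{i-1} + p_{i-2}, q_i = a_i*q_{i-1} + q_{i-2} with p_{-2}=0, p_{-1}=1, q_{-2}=1, q_{-1}=0:
  i=0: a_0=4, p_0 = 4*1 + 0 = 4, q_0 = 4*0 + 1 = 1.
  i=1: a_1=1, p_1 = 1*4 + 1 = 5, q_1 = 1*1 + 0 = 1.
  i=2: a_2=3, p_2 = 3*5 + 4 = 19, q_2 = 3*1 + 1 = 4.
  i=3: a_3=8, p_3 = 8*19 + 5 = 157, q_3 = 8*4 + 1 = 33.
  i=4: a_4=2, p_4 = 2*157 + 19 = 333, q_4 = 2*33 + 4 = 70.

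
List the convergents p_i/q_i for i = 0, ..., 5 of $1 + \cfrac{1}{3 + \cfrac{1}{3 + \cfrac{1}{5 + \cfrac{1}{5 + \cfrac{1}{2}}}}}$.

1/1, 4/3, 13/10, 69/53, 358/275, 785/603

Using the convergent recurrence p_i = a_i*p_{i-1} + p_{i-2}, q_i = a_i*q_{i-1} + q_{i-2} with p_{-2}=0, p_{-1}=1, q_{-2}=1, q_{-1}=0:
  i=0: a_0=1, p_0 = 1*1 + 0 = 1, q_0 = 1*0 + 1 = 1.
  i=1: a_1=3, p_1 = 3*1 + 1 = 4, q_1 = 3*1 + 0 = 3.
  i=2: a_2=3, p_2 = 3*4 + 1 = 13, q_2 = 3*3 + 1 = 10.
  i=3: a_3=5, p_3 = 5*13 + 4 = 69, q_3 = 5*10 + 3 = 53.
  i=4: a_4=5, p_4 = 5*69 + 13 = 358, q_4 = 5*53 + 10 = 275.
  i=5: a_5=2, p_5 = 2*358 + 69 = 785, q_5 = 2*275 + 53 = 603.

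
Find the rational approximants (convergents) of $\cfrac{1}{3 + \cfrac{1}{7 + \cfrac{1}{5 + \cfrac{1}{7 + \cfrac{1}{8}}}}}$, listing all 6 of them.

0/1, 1/3, 7/22, 36/113, 259/813, 2108/6617

Using the convergent recurrence p_i = a_i*p_{i-1} + p_{i-2}, q_i = a_i*q_{i-1} + q_{i-2} with p_{-2}=0, p_{-1}=1, q_{-2}=1, q_{-1}=0:
  i=0: a_0=0, p_0 = 0*1 + 0 = 0, q_0 = 0*0 + 1 = 1.
  i=1: a_1=3, p_1 = 3*0 + 1 = 1, q_1 = 3*1 + 0 = 3.
  i=2: a_2=7, p_2 = 7*1 + 0 = 7, q_2 = 7*3 + 1 = 22.
  i=3: a_3=5, p_3 = 5*7 + 1 = 36, q_3 = 5*22 + 3 = 113.
  i=4: a_4=7, p_4 = 7*36 + 7 = 259, q_4 = 7*113 + 22 = 813.
  i=5: a_5=8, p_5 = 8*259 + 36 = 2108, q_5 = 8*813 + 113 = 6617.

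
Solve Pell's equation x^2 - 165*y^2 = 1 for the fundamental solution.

(x, y) = (1079, 84)

First expand sqrt(165) as a continued fraction. With x_i = (sqrt(165) + m_i)/d_i and (m_0, d_0) = (0, 1): a_0 = floor(sqrt(165)) = 12, since 12^2 = 144 <= 165 < 169 = 13^2.
Iterate m_{i+1} = d_i*a_i - m_i, d_{i+1} = (165 - m_{i+1}^2)/d_i, a_{i+1} = floor((a_0 + m_{i+1})/d_{i+1}):
  m_1 = 1*12 - 0 = 12, d_1 = (165 - 12^2)/1 = 21/1 = 21, a_1 = floor((12 + 12)/21) = 1.
  m_2 = 21*1 - 12 = 9, d_2 = (165 - 9^2)/21 = 84/21 = 4, a_2 = floor((12 + 9)/4) = 5.
  m_3 = 4*5 - 9 = 11, d_3 = (165 - 11^2)/4 = 44/4 = 11, a_3 = floor((12 + 11)/11) = 2.
  m_4 = 11*2 - 11 = 11, d_4 = (165 - 11^2)/11 = 44/11 = 4, a_4 = floor((12 + 11)/4) = 5.
  m_5 = 4*5 - 11 = 9, d_5 = (165 - 9^2)/4 = 84/4 = 21, a_5 = floor((12 + 9)/21) = 1.
  m_6 = 21*1 - 9 = 12, d_6 = (165 - 12^2)/21 = 21/21 = 1, a_6 = floor((12 + 12)/1) = 24.
  m_7 = 1*24 - 12 = 12, d_7 = (165 - 12^2)/1 = 21/1 = 21: (m_7, d_7) = (m_1, d_1) = (12, 21), so from here the quotients repeat a_1, ..., a_6; the period length is 6.
So sqrt(165) = [12; (1, 5, 2, 5, 1, 24)] with period length k = 6.
k is even, so the fundamental solution of x^2 - 165y^2 = 1 is (p_{k-1}, q_{k-1}) = (p_5, q_5); compute convergents through index 5.
Convergents (p_i = a_i*p_{i-1} + p_{i-2}, q_i = a_i*q_{i-1} + q_{i-2} with p_{-2}=0, p_{-1}=1, q_{-2}=1, q_{-1}=0):
  i=0: a_0=12, p_0 = 12*1 + 0 = 12, q_0 = 12*0 + 1 = 1.
  i=1: a_1=1, p_1 = 1*12 + 1 = 13, q_1 = 1*1 + 0 = 1.
  i=2: a_2=5, p_2 = 5*13 + 12 = 77, q_2 = 5*1 + 1 = 6.
  i=3: a_3=2, p_3 = 2*77 + 13 = 167, q_3 = 2*6 + 1 = 13.
  i=4: a_4=5, p_4 = 5*167 + 77 = 912, q_4 = 5*13 + 6 = 71.
  i=5: a_5=1, p_5 = 1*912 + 167 = 1079, q_5 = 1*71 + 13 = 84.
Check: 1079^2 - 165*84^2 = 1164241 - 1164240 = 1, so (x, y) = (1079, 84) solves the equation, and by the theorem it is the least positive solution.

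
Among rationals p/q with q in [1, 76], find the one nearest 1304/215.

Expand x = 1304/215 as a continued fraction with the Euclidean algorithm:
  1304 = 6*215 + 14, so a_0 = 6.
  215 = 15*14 + 5, so a_1 = 15.
  14 = 2*5 + 4, so a_2 = 2.
  5 = 1*4 + 1, so a_3 = 1.
  4 = 4*1 + 0, so a_4 = 4.
so x = [6; 15, 2, 1, 4].
Convergents (p_i = a_i*p_{i-1} + p_{i-2}, q_i = a_i*q_{i-1} + q_{i-2} with p_{-2}=0, p_{-1}=1, q_{-2}=1, q_{-1}=0), until the denominator exceeds 76:
  i=0: a_0=6, p_0 = 6*1 + 0 = 6, q_0 = 6*0 + 1 = 1.
  i=1: a_1=15, p_1 = 15*6 + 1 = 91, q_1 = 15*1 + 0 = 15.
  i=2: a_2=2, p_2 = 2*91 + 6 = 188, q_2 = 2*15 + 1 = 31.
  i=3: a_3=1, p_3 = 1*188 + 91 = 279, q_3 = 1*31 + 15 = 46.
  i=4: a_4=4, p_4 = 4*279 + 188 = 1304, q_4 = 4*46 + 31 = 215.
q_4 = 215 > 76, so the last convergent with denominator <= 76 is p_3/q_3 = 279/46.
The closest fraction with denominator <= 76 is either p_3/q_3 or the intermediate fraction (k*p_3 + p_2)/(k*q_3 + q_2) with the largest k >= 1 whose denominator stays <= 76; these approach x as k grows, and every other convergent or intermediate fraction in range is farther away.
Largest k: floor((76 - q_2)/q_3) = floor((76 - 31)/46) = 0.
Since k = 0, no intermediate fraction beyond p_3/q_3 has denominator <= 76, so the convergent 279/46 is the closest (its error is |1304*46 - 279*215|/(215*46) = 1/9890).

279/46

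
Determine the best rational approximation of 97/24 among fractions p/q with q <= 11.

Expand x = 97/24 as a continued fraction with the Euclidean algorithm:
  97 = 4*24 + 1, so a_0 = 4.
  24 = 24*1 + 0, so a_1 = 24.
so x = [4; 24].
Convergents (p_i = a_i*p_{i-1} + p_{i-2}, q_i = a_i*q_{i-1} + q_{i-2} with p_{-2}=0, p_{-1}=1, q_{-2}=1, q_{-1}=0), until the denominator exceeds 11:
  i=0: a_0=4, p_0 = 4*1 + 0 = 4, q_0 = 4*0 + 1 = 1.
  i=1: a_1=24, p_1 = 24*4 + 1 = 97, q_1 = 24*1 + 0 = 24.
q_1 = 24 > 11, so the last convergent with denominator <= 11 is p_0/q_0 = 4/1.
The closest fraction with denominator <= 11 is either p_0/q_0 or the intermediate fraction (k*p_0 + p_{-1})/(k*q_0 + q_{-1}) with the largest k >= 1 whose denominator stays <= 11; these approach x as k grows, and every other convergent or intermediate fraction in range is farther away.
Largest k: floor((11 - q_{-1})/q_0) = floor((11 - 0)/1) = 11 (using the seeds p_{-1} = 1, q_{-1} = 0).
That gives (11*4 + 1)/(11*1 + 0) = 45/11.
Compare the errors: |x - 4/1| = |97*1 - 4*24|/(24*1) = 1/24, and |x - 45/11| = |97*11 - 45*24|/(24*11) = 13/264.
Cross-multiplying, 1*264 = 264 < 312 = 13*24, so 1/24 is smaller: the convergent 4/1 is closer to x than 45/11.

4/1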